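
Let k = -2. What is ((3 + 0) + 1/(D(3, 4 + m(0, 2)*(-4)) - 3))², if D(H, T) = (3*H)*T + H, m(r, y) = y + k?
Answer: 11881/1296 ≈ 9.1674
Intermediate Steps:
m(r, y) = -2 + y (m(r, y) = y - 2 = -2 + y)
D(H, T) = H + 3*H*T (D(H, T) = 3*H*T + H = H + 3*H*T)
((3 + 0) + 1/(D(3, 4 + m(0, 2)*(-4)) - 3))² = ((3 + 0) + 1/(3*(1 + 3*(4 + (-2 + 2)*(-4))) - 3))² = (3 + 1/(3*(1 + 3*(4 + 0*(-4))) - 3))² = (3 + 1/(3*(1 + 3*(4 + 0)) - 3))² = (3 + 1/(3*(1 + 3*4) - 3))² = (3 + 1/(3*(1 + 12) - 3))² = (3 + 1/(3*13 - 3))² = (3 + 1/(39 - 3))² = (3 + 1/36)² = (109/36)² = 11881/1296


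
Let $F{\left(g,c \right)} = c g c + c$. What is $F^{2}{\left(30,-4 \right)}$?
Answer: $226576$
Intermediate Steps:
$F{\left(g,c \right)} = c + g c^{2}$ ($F{\left(g,c \right)} = g c^{2} + c = c + g c^{2}$)
$F^{2}{\left(30,-4 \right)} = \left(- 4 \left(1 - 120\right)\right)^{2} = \left(\left(-4\right) \left(-119\right)\right)^{2} = 476^{2} = 226576$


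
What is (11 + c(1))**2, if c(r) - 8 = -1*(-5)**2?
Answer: 36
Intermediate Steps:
c(r) = -17 (c(r) = 8 - 1*(-5)**2 = 8 - 1*25 = 8 - 25 = -17)
(11 + c(1))**2 = (11 - 17)**2 = (-6)**2 = 36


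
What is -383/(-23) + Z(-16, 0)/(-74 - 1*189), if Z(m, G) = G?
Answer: 383/23 ≈ 16.652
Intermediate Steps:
-383/(-23) + Z(-16, 0)/(-74 - 1*189) = -383/(-23) + 0/(-74 - 1*189) = -383*(-1/23) + 0/(-74 - 189) = 383/23 + 0/(-263) = 383/23 + 0*(-1/263) = 383/23 + 0 = 383/23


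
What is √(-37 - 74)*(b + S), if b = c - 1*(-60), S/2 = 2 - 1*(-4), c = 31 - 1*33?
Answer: 70*I*√111 ≈ 737.5*I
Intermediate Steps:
c = -2 (c = 31 - 33 = -2)
S = 12 (S = 2*(2 - 1*(-4)) = 2*(2 + 4) = 2*6 = 12)
b = 58 (b = -2 - 1*(-60) = -2 + 60 = 58)
√(-37 - 74)*(b + S) = √(-37 - 74)*(58 + 12) = √(-111)*70 = (I*√111)*70 = 70*I*√111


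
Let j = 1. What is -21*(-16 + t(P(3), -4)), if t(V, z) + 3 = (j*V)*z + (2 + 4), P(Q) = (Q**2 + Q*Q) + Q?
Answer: 2037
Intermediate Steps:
P(Q) = Q + 2*Q**2 (P(Q) = (Q**2 + Q**2) + Q = 2*Q**2 + Q = Q + 2*Q**2)
t(V, z) = 3 + V*z (t(V, z) = -3 + ((1*V)*z + (2 + 4)) = -3 + (V*z + 6) = -3 + (6 + V*z) = 3 + V*z)
-21*(-16 + t(P(3), -4)) = -21*(-16 + (3 + (3*(1 + 2*3))*(-4))) = -21*(-16 + (3 + (3*(1 + 6))*(-4))) = -21*(-16 + (3 + (3*7)*(-4))) = -21*(-16 + (3 + 21*(-4))) = -21*(-16 + (3 - 84)) = -21*(-16 - 81) = -21*(-97) = 2037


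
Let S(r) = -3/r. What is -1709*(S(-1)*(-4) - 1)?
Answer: 22217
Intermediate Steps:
S(r) = -3/r
-1709*(S(-1)*(-4) - 1) = -1709*(-3/(-1)*(-4) - 1) = -1709*(-3*(-1)*(-4) - 1) = -1709*(3*(-4) - 1) = -1709*(-12 - 1) = -1709*(-13) = 22217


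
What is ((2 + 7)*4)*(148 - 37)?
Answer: 3996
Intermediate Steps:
((2 + 7)*4)*(148 - 37) = (9*4)*111 = 36*111 = 3996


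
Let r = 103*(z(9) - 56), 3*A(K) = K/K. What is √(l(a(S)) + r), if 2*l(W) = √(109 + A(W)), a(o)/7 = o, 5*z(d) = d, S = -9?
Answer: √(-1256085 + 75*√246)/15 ≈ 74.682*I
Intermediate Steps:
A(K) = ⅓ (A(K) = (K/K)/3 = (⅓)*1 = ⅓)
z(d) = d/5
a(o) = 7*o
l(W) = √246/3 (l(W) = √(109 + ⅓)/2 = √(328/3)/2 = (2*√246/3)/2 = √246/3)
r = -27913/5 (r = 103*((⅕)*9 - 56) = 103*(9/5 - 56) = 103*(-271/5) = -27913/5 ≈ -5582.6)
√(l(a(S)) + r) = √(√246/3 - 27913/5) = √(-27913/5 + √246/3)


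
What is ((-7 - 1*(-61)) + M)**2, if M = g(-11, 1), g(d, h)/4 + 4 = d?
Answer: 36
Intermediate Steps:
g(d, h) = -16 + 4*d
M = -60 (M = -16 + 4*(-11) = -16 - 44 = -60)
((-7 - 1*(-61)) + M)**2 = ((-7 - 1*(-61)) - 60)**2 = ((-7 + 61) - 60)**2 = (54 - 60)**2 = (-6)**2 = 36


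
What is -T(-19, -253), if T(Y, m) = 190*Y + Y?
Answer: 3629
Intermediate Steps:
T(Y, m) = 191*Y
-T(-19, -253) = -191*(-19) = -1*(-3629) = 3629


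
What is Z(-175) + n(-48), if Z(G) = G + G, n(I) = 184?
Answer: -166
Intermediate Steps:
Z(G) = 2*G
Z(-175) + n(-48) = 2*(-175) + 184 = -350 + 184 = -166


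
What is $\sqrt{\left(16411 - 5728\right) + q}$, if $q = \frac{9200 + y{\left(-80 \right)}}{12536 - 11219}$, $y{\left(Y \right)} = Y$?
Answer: $\frac{7 \sqrt{42044347}}{439} \approx 103.39$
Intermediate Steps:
$q = \frac{3040}{439}$ ($q = \frac{9200 - 80}{12536 - 11219} = \frac{9120}{1317} = 9120 \cdot \frac{1}{1317} = \frac{3040}{439} \approx 6.9248$)
$\sqrt{\left(16411 - 5728\right) + q} = \sqrt{\left(16411 - 5728\right) + \frac{3040}{439}} = \sqrt{10683 + \frac{3040}{439}} = \sqrt{\frac{4692877}{439}} = \frac{7 \sqrt{42044347}}{439}$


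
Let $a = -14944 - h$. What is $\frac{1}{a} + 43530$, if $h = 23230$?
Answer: $\frac{1661714219}{38174} \approx 43530.0$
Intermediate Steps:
$a = -38174$ ($a = -14944 - 23230 = -38174$)
$\frac{1}{a} + 43530 = \frac{1}{-38174} + 43530 = - \frac{1}{38174} + 43530 = \frac{1661714219}{38174}$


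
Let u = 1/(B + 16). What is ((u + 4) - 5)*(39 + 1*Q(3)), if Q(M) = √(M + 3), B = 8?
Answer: -299/8 - 23*√6/24 ≈ -39.722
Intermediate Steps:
Q(M) = √(3 + M)
u = 1/24 (u = 1/(8 + 16) = 1/24 ≈ 0.041667)
((u + 4) - 5)*(39 + 1*Q(3)) = ((1/24 + 4) - 5)*(39 + 1*√(3 + 3)) = (97/24 - 5)*(39 + 1*√6) = -23*(39 + √6)/24 = -299/8 - 23*√6/24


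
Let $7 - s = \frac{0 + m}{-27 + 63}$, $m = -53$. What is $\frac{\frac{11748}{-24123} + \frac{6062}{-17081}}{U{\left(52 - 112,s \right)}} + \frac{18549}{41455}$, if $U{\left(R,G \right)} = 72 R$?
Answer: $\frac{100097684577437}{223610058866160} \approx 0.44764$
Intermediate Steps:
$s = \frac{305}{36}$ ($s = 7 - \frac{0 - 53}{-27 + 63} = 7 - - \frac{53}{36} = 7 + \frac{53}{36} = \frac{305}{36} \approx 8.4722$)
$\frac{\frac{11748}{-24123} + \frac{6062}{-17081}}{U{\left(52 - 112,s \right)}} + \frac{18549}{41455} = \frac{\frac{11748}{-24123} + \frac{6062}{-17081}}{72 \left(52 - 112\right)} + \frac{18549}{41455} = \frac{11748 \left(- \frac{1}{24123}\right) + 6062 \left(- \frac{1}{17081}\right)}{72 \left(-60\right)} + 18549 \cdot \frac{1}{41455} = \frac{- \frac{356}{731} - \frac{6062}{17081}}{-4320} + \frac{18549}{41455} = \left(- \frac{10512158}{12486211}\right) \left(- \frac{1}{4320}\right) + \frac{18549}{41455} = \frac{5256079}{26970215760} + \frac{18549}{41455} = \frac{100097684577437}{223610058866160}$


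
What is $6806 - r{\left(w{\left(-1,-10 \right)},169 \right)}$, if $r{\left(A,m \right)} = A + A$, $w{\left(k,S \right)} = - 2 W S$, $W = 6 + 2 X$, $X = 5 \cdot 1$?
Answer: $6166$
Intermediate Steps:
$X = 5$
$W = 16$ ($W = 6 + 2 \cdot 5 = 6 + 10 = 16$)
$w{\left(k,S \right)} = - 32 S$ ($w{\left(k,S \right)} = \left(-2\right) 16 S = - 32 S$)
$r{\left(A,m \right)} = 2 A$
$6806 - r{\left(w{\left(-1,-10 \right)},169 \right)} = 6806 - 2 \left(\left(-32\right) \left(-10\right)\right) = 6806 - 2 \cdot 320 = 6806 - 640 = 6166$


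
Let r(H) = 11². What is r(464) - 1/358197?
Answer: 43341836/358197 ≈ 121.00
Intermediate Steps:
r(H) = 121
r(464) - 1/358197 = 121 - 1/358197 = 43341836/358197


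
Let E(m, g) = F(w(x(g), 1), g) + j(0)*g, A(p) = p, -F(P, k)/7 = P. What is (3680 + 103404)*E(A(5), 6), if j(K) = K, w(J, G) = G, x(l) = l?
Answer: -749588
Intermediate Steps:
F(P, k) = -7*P
E(m, g) = -7 (E(m, g) = -7*1 + 0*g = -7 + 0 = -7)
(3680 + 103404)*E(A(5), 6) = (3680 + 103404)*(-7) = 107084*(-7) = -749588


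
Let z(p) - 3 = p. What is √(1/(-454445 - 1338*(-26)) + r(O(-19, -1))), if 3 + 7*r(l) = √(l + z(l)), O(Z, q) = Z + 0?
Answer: √(-75476990078 + 25158856807*I*√35)/419657 ≈ 0.50943 + 0.82951*I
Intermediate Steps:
z(p) = 3 + p
O(Z, q) = Z
r(l) = -3/7 + √(3 + 2*l)/7 (r(l) = -3/7 + √(l + (3 + l))/7 = -3/7 + √(3 + 2*l)/7)
√(1/(-454445 - 1338*(-26)) + r(O(-19, -1))) = √(1/(-454445 - 1338*(-26)) + (-3/7 + √(3 + 2*(-19))/7)) = √(1/(-454445 + 34788) + (-3/7 + √(3 - 38)/7)) = √(1/(-419657) + (-3/7 + √(-35)/7)) = √(-1/419657 + (-3/7 + (I*√35)/7)) = √(-1/419657 + (-3/7 + I*√35/7)) = √(-179854/419657 + I*√35/7)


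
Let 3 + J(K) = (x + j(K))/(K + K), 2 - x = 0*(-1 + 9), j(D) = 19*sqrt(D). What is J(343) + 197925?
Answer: 67887247/343 + 19*sqrt(7)/98 ≈ 1.9792e+5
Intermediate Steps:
x = 2 (x = 2 - 0*(-1 + 9) = 2 - 0*8 = 2 - 1*0 = 2 + 0 = 2)
J(K) = -3 + (2 + 19*sqrt(K))/(2*K) (J(K) = -3 + (2 + 19*sqrt(K))/(K + K) = -3 + (2 + 19*sqrt(K))/((2*K)) = -3 + (2 + 19*sqrt(K))*(1/(2*K)) = -3 + (2 + 19*sqrt(K))/(2*K))
J(343) + 197925 = (-3 + 1/343 + 19/(2*sqrt(343))) + 197925 = (-3 + 1/343 + 19*(sqrt(7)/49)/2) + 197925 = (-3 + 1/343 + 19*sqrt(7)/98) + 197925 = (-1028/343 + 19*sqrt(7)/98) + 197925 = 67887247/343 + 19*sqrt(7)/98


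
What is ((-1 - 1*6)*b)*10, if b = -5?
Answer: 350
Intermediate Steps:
((-1 - 1*6)*b)*10 = ((-1 - 1*6)*(-5))*10 = ((-1 - 6)*(-5))*10 = -7*(-5)*10 = 35*10 = 350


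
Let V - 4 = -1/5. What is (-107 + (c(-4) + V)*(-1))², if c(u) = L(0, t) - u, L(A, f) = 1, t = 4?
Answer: 335241/25 ≈ 13410.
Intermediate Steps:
c(u) = 1 - u
V = 19/5 (V = 4 - 1/5 = 4 - 1*⅕ = 4 - ⅕ = 19/5 ≈ 3.8000)
(-107 + (c(-4) + V)*(-1))² = (-107 + ((1 - 1*(-4)) + 19/5)*(-1))² = (-107 + ((1 + 4) + 19/5)*(-1))² = (-107 + (5 + 19/5)*(-1))² = (-107 + (44/5)*(-1))² = (-107 - 44/5)² = (-579/5)² = 335241/25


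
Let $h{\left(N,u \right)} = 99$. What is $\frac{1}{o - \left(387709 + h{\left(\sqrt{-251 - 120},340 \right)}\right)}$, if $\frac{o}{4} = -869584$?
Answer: $- \frac{1}{3866144} \approx -2.5866 \cdot 10^{-7}$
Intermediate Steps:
$o = -3478336$ ($o = 4 \left(-869584\right) = -3478336$)
$\frac{1}{o - \left(387709 + h{\left(\sqrt{-251 - 120},340 \right)}\right)} = \frac{1}{-3478336 - 387808} = \frac{1}{-3866144} = - \frac{1}{3866144}$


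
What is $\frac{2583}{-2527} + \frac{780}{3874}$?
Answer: $- \frac{44151}{53789} \approx -0.82082$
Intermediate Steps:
$\frac{2583}{-2527} + \frac{780}{3874} = 2583 \left(- \frac{1}{2527}\right) + 780 \cdot \frac{1}{3874} = - \frac{369}{361} + \frac{30}{149} = - \frac{44151}{53789}$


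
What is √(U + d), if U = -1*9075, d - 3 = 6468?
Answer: 2*I*√651 ≈ 51.029*I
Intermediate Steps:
d = 6471 (d = 3 + 6468 = 6471)
U = -9075
√(U + d) = √(-9075 + 6471) = √(-2604) = 2*I*√651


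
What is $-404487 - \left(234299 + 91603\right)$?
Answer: $-730389$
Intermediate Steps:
$-404487 - \left(234299 + 91603\right) = -404487 - 325902 = -730389$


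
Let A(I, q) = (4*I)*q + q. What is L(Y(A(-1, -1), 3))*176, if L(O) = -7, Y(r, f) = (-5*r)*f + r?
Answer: -1232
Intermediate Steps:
A(I, q) = q + 4*I*q (A(I, q) = 4*I*q + q = q + 4*I*q)
Y(r, f) = r - 5*f*r (Y(r, f) = -5*f*r + r = r - 5*f*r)
L(Y(A(-1, -1), 3))*176 = -7*176 = -1232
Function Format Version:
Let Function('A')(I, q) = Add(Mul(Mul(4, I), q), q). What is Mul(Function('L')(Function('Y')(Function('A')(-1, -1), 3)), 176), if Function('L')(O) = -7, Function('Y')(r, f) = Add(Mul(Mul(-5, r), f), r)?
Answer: -1232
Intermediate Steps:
Function('A')(I, q) = Add(q, Mul(4, I, q)) (Function('A')(I, q) = Add(Mul(4, I, q), q) = Add(q, Mul(4, I, q)))
Function('Y')(r, f) = Add(r, Mul(-5, f, r)) (Function('Y')(r, f) = Add(Mul(-5, f, r), r) = Add(r, Mul(-5, f, r)))
Mul(Function('L')(Function('Y')(Function('A')(-1, -1), 3)), 176) = Mul(-7, 176) = -1232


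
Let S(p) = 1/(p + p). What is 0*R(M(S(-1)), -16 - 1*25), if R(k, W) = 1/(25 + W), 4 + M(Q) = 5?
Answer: 0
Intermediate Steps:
S(p) = 1/(2*p)
M(Q) = 1 (M(Q) = -4 + 5 = 1)
0*R(M(S(-1)), -16 - 1*25) = 0/(25 + (-16 - 1*25)) = 0/(25 + (-16 - 25)) = 0/(25 - 41) = 0/(-16) = 0*(-1/16) = 0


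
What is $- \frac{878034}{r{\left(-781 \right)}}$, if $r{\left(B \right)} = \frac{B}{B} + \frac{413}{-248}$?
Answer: $\frac{72584144}{55} \approx 1.3197 \cdot 10^{6}$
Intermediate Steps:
$r{\left(B \right)} = - \frac{165}{248}$ ($r{\left(B \right)} = 1 + 413 \left(- \frac{1}{248}\right) = 1 - \frac{413}{248} = - \frac{165}{248}$)
$- \frac{878034}{r{\left(-781 \right)}} = - \frac{878034}{- \frac{165}{248}} = \left(-878034\right) \left(- \frac{248}{165}\right) = \frac{72584144}{55}$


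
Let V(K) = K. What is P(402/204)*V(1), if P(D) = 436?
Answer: 436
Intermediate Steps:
P(402/204)*V(1) = 436*1 = 436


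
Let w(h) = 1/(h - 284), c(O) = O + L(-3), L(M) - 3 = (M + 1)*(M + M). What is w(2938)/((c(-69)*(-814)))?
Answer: 1/116659224 ≈ 8.5720e-9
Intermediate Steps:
L(M) = 3 + 2*M*(1 + M) (L(M) = 3 + (M + 1)*(M + M) = 3 + (1 + M)*(2*M) = 3 + 2*M*(1 + M))
c(O) = 15 + O (c(O) = O + (3 + 2*(-3) + 2*(-3)²) = O + (3 - 6 + 2*9) = O + (3 - 6 + 18) = O + 15 = 15 + O)
w(h) = 1/(-284 + h)
w(2938)/((c(-69)*(-814))) = 1/((-284 + 2938)*(((15 - 69)*(-814)))) = 1/(2654*((-54*(-814)))) = (1/2654)/43956 = (1/2654)*(1/43956) = 1/116659224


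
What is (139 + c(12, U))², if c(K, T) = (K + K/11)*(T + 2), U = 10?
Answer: 10608049/121 ≈ 87670.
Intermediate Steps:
c(K, T) = 12*K*(2 + T)/11 (c(K, T) = (K + K*(1/11))*(2 + T) = (K + K/11)*(2 + T) = (12*K/11)*(2 + T) = 12*K*(2 + T)/11)
(139 + c(12, U))² = (139 + (12/11)*12*(2 + 10))² = (139 + (12/11)*12*12)² = (139 + 1728/11)² = (3257/11)² = 10608049/121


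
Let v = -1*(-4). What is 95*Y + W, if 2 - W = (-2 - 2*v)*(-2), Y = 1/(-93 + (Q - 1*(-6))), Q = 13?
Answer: -1427/74 ≈ -19.284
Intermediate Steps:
v = 4
Y = -1/74 (Y = 1/(-93 + (13 - 1*(-6))) = 1/(-93 + (13 + 6)) = 1/(-93 + 19) = 1/(-74) = -1/74 ≈ -0.013514)
W = -18 (W = 2 - (-2 - 2*4)*(-2) = 2 - (-2 - 8)*(-2) = 2 - (-10)*(-2) = 2 - 1*20 = 2 - 20 = -18)
95*Y + W = 95*(-1/74) - 18 = -95/74 - 18 = -1427/74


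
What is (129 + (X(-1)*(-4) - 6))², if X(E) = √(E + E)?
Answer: 15097 - 984*I*√2 ≈ 15097.0 - 1391.6*I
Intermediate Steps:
X(E) = √2*√E (X(E) = √(2*E) = √2*√E)
(129 + (X(-1)*(-4) - 6))² = (129 + ((√2*√(-1))*(-4) - 6))² = (129 + ((√2*I)*(-4) - 6))² = (129 + ((I*√2)*(-4) - 6))² = (129 + (-4*I*√2 - 6))² = (129 + (-6 - 4*I*√2))² = (123 - 4*I*√2)²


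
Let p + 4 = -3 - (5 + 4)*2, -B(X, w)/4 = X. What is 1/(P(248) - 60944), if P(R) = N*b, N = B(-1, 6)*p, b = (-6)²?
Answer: -1/64544 ≈ -1.5493e-5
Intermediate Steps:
B(X, w) = -4*X
p = -25 (p = -4 + (-3 - (5 + 4)*2) = -4 + (-3 - 9*2) = -4 + (-3 - 1*18) = -4 + (-3 - 18) = -4 - 21 = -25)
b = 36
N = -100 (N = -4*(-1)*(-25) = 4*(-25) = -100)
P(R) = -3600 (P(R) = -100*36 = -3600)
1/(P(248) - 60944) = 1/(-3600 - 60944) = 1/(-64544) = -1/64544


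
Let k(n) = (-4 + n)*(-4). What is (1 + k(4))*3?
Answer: 3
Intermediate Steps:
k(n) = 16 - 4*n
(1 + k(4))*3 = (1 + (16 - 4*4))*3 = (1 + (16 - 16))*3 = (1 + 0)*3 = 1*3 = 3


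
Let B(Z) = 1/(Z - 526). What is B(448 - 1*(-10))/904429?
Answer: -1/61501172 ≈ -1.6260e-8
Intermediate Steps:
B(Z) = 1/(-526 + Z)
B(448 - 1*(-10))/904429 = 1/((-526 + (448 - 1*(-10)))*904429) = (1/904429)/(-526 + (448 + 10)) = (1/904429)/(-526 + 458) = (1/904429)/(-68) = -1/68*1/904429 = -1/61501172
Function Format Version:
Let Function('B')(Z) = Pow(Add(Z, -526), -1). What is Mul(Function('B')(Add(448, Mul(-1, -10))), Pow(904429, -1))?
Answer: Rational(-1, 61501172) ≈ -1.6260e-8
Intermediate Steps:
Function('B')(Z) = Pow(Add(-526, Z), -1)
Mul(Function('B')(Add(448, Mul(-1, -10))), Pow(904429, -1)) = Mul(Pow(Add(-526, Add(448, Mul(-1, -10))), -1), Pow(904429, -1)) = Mul(Pow(Add(-526, Add(448, 10)), -1), Rational(1, 904429)) = Mul(Pow(Add(-526, 458), -1), Rational(1, 904429)) = Mul(Pow(-68, -1), Rational(1, 904429)) = Mul(Rational(-1, 68), Rational(1, 904429)) = Rational(-1, 61501172)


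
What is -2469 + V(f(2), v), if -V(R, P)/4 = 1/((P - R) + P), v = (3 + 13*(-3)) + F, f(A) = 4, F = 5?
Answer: -81475/33 ≈ -2468.9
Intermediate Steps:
v = -31 (v = (3 + 13*(-3)) + 5 = (3 - 39) + 5 = -36 + 5 = -31)
V(R, P) = -4/(-R + 2*P) (V(R, P) = -4/((P - R) + P) = -4/(-R + 2*P))
-2469 + V(f(2), v) = -2469 - 4/(-1*4 + 2*(-31)) = -2469 - 4/(-4 - 62) = -2469 - 4/(-66) = -2469 - 4*(-1/66) = -2469 + 2/33 = -81475/33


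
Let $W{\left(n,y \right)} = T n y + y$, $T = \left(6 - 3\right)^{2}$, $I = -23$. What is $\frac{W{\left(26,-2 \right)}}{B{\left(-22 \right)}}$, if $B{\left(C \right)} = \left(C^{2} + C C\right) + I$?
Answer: $- \frac{94}{189} \approx -0.49735$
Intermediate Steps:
$T = 9$ ($T = 3^{2} = 9$)
$B{\left(C \right)} = -23 + 2 C^{2}$ ($B{\left(C \right)} = \left(C^{2} + C C\right) - 23 = \left(C^{2} + C^{2}\right) - 23 = 2 C^{2} - 23 = -23 + 2 C^{2}$)
$W{\left(n,y \right)} = y + 9 n y$ ($W{\left(n,y \right)} = 9 n y + y = y + 9 n y$)
$\frac{W{\left(26,-2 \right)}}{B{\left(-22 \right)}} = \frac{\left(-2\right) \left(1 + 9 \cdot 26\right)}{-23 + 2 \left(-22\right)^{2}} = \frac{\left(-2\right) \left(1 + 234\right)}{-23 + 2 \cdot 484} = \frac{\left(-2\right) 235}{-23 + 968} = - \frac{470}{945} = \left(-470\right) \frac{1}{945} = - \frac{94}{189}$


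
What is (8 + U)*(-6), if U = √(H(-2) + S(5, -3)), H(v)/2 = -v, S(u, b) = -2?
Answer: -48 - 6*√2 ≈ -56.485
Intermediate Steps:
H(v) = -2*v (H(v) = 2*(-v) = -2*v)
U = √2 (U = √(-2*(-2) - 2) = √(4 - 2) = √2 ≈ 1.4142)
(8 + U)*(-6) = (8 + √2)*(-6) = -48 - 6*√2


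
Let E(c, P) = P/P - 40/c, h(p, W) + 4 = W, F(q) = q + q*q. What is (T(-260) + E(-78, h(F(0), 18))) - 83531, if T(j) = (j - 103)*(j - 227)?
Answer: 3636809/39 ≈ 93252.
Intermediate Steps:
F(q) = q + q²
h(p, W) = -4 + W
T(j) = (-227 + j)*(-103 + j) (T(j) = (-103 + j)*(-227 + j) = (-227 + j)*(-103 + j))
E(c, P) = 1 - 40/c
(T(-260) + E(-78, h(F(0), 18))) - 83531 = ((23381 + (-260)² - 330*(-260)) + (-40 - 78)/(-78)) - 83531 = ((23381 + 67600 + 85800) - 1/78*(-118)) - 83531 = (176781 + 59/39) - 83531 = 6894518/39 - 83531 = 3636809/39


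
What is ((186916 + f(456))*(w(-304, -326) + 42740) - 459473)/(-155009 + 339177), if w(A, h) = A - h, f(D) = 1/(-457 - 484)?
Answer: 7520888367617/173302088 ≈ 43398.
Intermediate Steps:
f(D) = -1/941 (f(D) = 1/(-941) = -1/941)
((186916 + f(456))*(w(-304, -326) + 42740) - 459473)/(-155009 + 339177) = ((186916 - 1/941)*((-304 - 1*(-326)) + 42740) - 459473)/(-155009 + 339177) = (175887955*((-304 + 326) + 42740)/941 - 459473)/184168 = (175887955*(22 + 42740)/941 - 459473)*(1/184168) = ((175887955/941)*42762 - 459473)*(1/184168) = (7521320731710/941 - 459473)*(1/184168) = (7520888367617/941)*(1/184168) = 7520888367617/173302088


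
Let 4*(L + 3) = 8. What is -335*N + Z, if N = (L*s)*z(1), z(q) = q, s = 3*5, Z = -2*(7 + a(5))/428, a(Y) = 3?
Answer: 537670/107 ≈ 5025.0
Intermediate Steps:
L = -1 (L = -3 + (¼)*8 = -3 + 2 = -1)
Z = -5/107 (Z = -2*(7 + 3)/428 = -2*10*(1/428) = -20*1/428 = -5/107 ≈ -0.046729)
s = 15
N = -15 (N = -1*15*1 = -15*1 = -15)
-335*N + Z = -335*(-15) - 5/107 = 5025 - 5/107 = 537670/107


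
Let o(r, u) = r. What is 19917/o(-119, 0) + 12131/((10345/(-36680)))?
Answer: -10631377177/246211 ≈ -43180.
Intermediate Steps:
19917/o(-119, 0) + 12131/((10345/(-36680))) = 19917/(-119) + 12131/((10345/(-36680))) = 19917*(-1/119) + 12131/((10345*(-1/36680))) = -19917/119 + 12131/(-2069/7336) = -19917/119 + 12131*(-7336/2069) = -19917/119 - 88993016/2069 = -10631377177/246211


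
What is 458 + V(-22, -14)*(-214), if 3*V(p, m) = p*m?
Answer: -64538/3 ≈ -21513.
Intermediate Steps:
V(p, m) = m*p/3 (V(p, m) = (p*m)/3 = (m*p)/3 = m*p/3)
458 + V(-22, -14)*(-214) = 458 + ((1/3)*(-14)*(-22))*(-214) = 458 + (308/3)*(-214) = 458 - 65912/3 = -64538/3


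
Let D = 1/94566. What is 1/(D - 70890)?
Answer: -94566/6703783739 ≈ -1.4106e-5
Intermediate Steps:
D = 1/94566 ≈ 1.0575e-5
1/(D - 70890) = 1/(1/94566 - 70890) = 1/(-6703783739/94566) = -94566/6703783739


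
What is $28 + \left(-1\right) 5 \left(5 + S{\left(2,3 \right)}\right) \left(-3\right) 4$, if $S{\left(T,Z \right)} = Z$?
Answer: $508$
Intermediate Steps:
$28 + \left(-1\right) 5 \left(5 + S{\left(2,3 \right)}\right) \left(-3\right) 4 = 28 + \left(-1\right) 5 \left(5 + 3\right) \left(-3\right) 4 = 28 - 5 \cdot 8 \left(-3\right) 4 = 28 - 5 \left(\left(-24\right) 4\right) = 28 - -480 = 28 + 480 = 508$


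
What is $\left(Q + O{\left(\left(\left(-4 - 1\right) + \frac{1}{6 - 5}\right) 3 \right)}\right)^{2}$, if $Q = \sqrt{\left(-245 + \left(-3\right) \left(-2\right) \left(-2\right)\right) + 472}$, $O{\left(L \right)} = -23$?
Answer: $\left(23 - \sqrt{215}\right)^{2} \approx 69.508$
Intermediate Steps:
$Q = \sqrt{215}$ ($Q = \sqrt{\left(-245 + 6 \left(-2\right)\right) + 472} = \sqrt{\left(-245 - 12\right) + 472} = \sqrt{-257 + 472} = \sqrt{215} \approx 14.663$)
$\left(Q + O{\left(\left(\left(-4 - 1\right) + \frac{1}{6 - 5}\right) 3 \right)}\right)^{2} = \left(\sqrt{215} - 23\right)^{2} = \left(-23 + \sqrt{215}\right)^{2}$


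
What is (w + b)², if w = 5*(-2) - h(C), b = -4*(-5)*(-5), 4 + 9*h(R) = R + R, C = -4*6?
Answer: 879844/81 ≈ 10862.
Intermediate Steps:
C = -24
h(R) = -4/9 + 2*R/9 (h(R) = -4/9 + (R + R)/9 = -4/9 + (2*R)/9 = -4/9 + 2*R/9)
b = -100 (b = 20*(-5) = -100)
w = -38/9 (w = 5*(-2) - (-4/9 + (2/9)*(-24)) = -10 - (-4/9 - 16/3) = -10 - 1*(-52/9) = -10 + 52/9 = -38/9 ≈ -4.2222)
(w + b)² = (-38/9 - 100)² = (-938/9)² = 879844/81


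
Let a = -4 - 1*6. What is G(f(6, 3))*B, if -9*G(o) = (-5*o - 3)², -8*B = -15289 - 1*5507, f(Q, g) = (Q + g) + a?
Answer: -3466/3 ≈ -1155.3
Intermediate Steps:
a = -10 (a = -4 - 6 = -10)
f(Q, g) = -10 + Q + g (f(Q, g) = (Q + g) - 10 = -10 + Q + g)
B = 5199/2 (B = -(-15289 - 1*5507)/8 = -(-15289 - 5507)/8 = -⅛*(-20796) = 5199/2 ≈ 2599.5)
G(o) = -(-3 - 5*o)²/9 (G(o) = -(-5*o - 3)²/9 = -(-3 - 5*o)²/9)
G(f(6, 3))*B = -(3 + 5*(-10 + 6 + 3))²/9*(5199/2) = -(3 + 5*(-1))²/9*(5199/2) = -(3 - 5)²/9*(5199/2) = -⅑*(-2)²*(5199/2) = -⅑*4*(5199/2) = -4/9*5199/2 = -3466/3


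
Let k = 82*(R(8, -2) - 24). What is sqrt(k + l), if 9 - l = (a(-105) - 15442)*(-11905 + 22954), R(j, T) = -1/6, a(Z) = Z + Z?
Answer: sqrt(1556432778)/3 ≈ 13151.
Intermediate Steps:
a(Z) = 2*Z
R(j, T) = -1/6 (R(j, T) = -1*1/6 = -1/6)
k = -5945/3 (k = 82*(-1/6 - 24) = 82*(-145/6) = -5945/3 ≈ -1981.7)
l = 172938957 (l = 9 - (2*(-105) - 15442)*(-11905 + 22954) = 9 - (-210 - 15442)*11049 = 9 - (-15652)*11049 = 9 - 1*(-172938948) = 9 + 172938948 = 172938957)
sqrt(k + l) = sqrt(-5945/3 + 172938957) = sqrt(518810926/3) = sqrt(1556432778)/3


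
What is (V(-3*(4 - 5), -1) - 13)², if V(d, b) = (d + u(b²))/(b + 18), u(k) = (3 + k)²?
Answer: 40804/289 ≈ 141.19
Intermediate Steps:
V(d, b) = (d + (3 + b²)²)/(18 + b) (V(d, b) = (d + (3 + b²)²)/(b + 18) = (d + (3 + b²)²)/(18 + b))
(V(-3*(4 - 5), -1) - 13)² = ((-3*(4 - 5) + (3 + (-1)²)²)/(18 - 1) - 13)² = ((-3*(-1) + (3 + 1)²)/17 - 13)² = ((3 + 4²)/17 - 13)² = ((3 + 16)/17 - 13)² = ((1/17)*19 - 13)² = (19/17 - 13)² = (-202/17)² = 40804/289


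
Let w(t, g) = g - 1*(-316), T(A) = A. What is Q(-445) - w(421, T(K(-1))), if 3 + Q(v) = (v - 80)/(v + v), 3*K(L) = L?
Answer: -169853/534 ≈ -318.08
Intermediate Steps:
K(L) = L/3
w(t, g) = 316 + g (w(t, g) = g + 316 = 316 + g)
Q(v) = -3 + (-80 + v)/(2*v) (Q(v) = -3 + (v - 80)/(v + v) = -3 + (-80 + v)/((2*v)) = -3 + (-80 + v)*(1/(2*v)) = -3 + (-80 + v)/(2*v))
Q(-445) - w(421, T(K(-1))) = (-5/2 - 40/(-445)) - (316 + (⅓)*(-1)) = (-5/2 - 40*(-1/445)) - (316 - ⅓) = (-5/2 + 8/89) - 1*947/3 = -429/178 - 947/3 = -169853/534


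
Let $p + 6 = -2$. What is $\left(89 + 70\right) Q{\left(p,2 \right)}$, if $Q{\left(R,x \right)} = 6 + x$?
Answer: $1272$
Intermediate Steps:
$p = -8$ ($p = -6 - 2 = -8$)
$\left(89 + 70\right) Q{\left(p,2 \right)} = \left(89 + 70\right) \left(6 + 2\right) = 159 \cdot 8 = 1272$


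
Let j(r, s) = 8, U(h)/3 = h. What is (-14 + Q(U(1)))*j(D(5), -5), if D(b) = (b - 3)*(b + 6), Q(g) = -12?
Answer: -208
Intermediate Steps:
U(h) = 3*h
D(b) = (-3 + b)*(6 + b)
(-14 + Q(U(1)))*j(D(5), -5) = (-14 - 12)*8 = -26*8 = -208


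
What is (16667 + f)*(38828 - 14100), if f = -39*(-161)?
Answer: 567408688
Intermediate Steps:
f = 6279
(16667 + f)*(38828 - 14100) = (16667 + 6279)*(38828 - 14100) = 22946*24728 = 567408688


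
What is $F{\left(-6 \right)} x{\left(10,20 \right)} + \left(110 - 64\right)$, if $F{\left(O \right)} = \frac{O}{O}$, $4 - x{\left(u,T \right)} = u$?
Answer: $40$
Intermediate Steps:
$x{\left(u,T \right)} = 4 - u$
$F{\left(O \right)} = 1$
$F{\left(-6 \right)} x{\left(10,20 \right)} + \left(110 - 64\right) = 1 \left(4 - 10\right) + \left(110 - 64\right) = 1 \left(-6\right) + 46 = -6 + 46 = 40$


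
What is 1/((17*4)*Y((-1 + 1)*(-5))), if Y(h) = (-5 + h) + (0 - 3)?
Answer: -1/544 ≈ -0.0018382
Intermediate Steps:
Y(h) = -8 + h (Y(h) = (-5 + h) - 3 = -8 + h)
1/((17*4)*Y((-1 + 1)*(-5))) = 1/((17*4)*(-8 + (-1 + 1)*(-5))) = 1/(68*(-8 + 0*(-5))) = 1/(68*(-8 + 0)) = 1/(68*(-8)) = 1/(-544) = -1/544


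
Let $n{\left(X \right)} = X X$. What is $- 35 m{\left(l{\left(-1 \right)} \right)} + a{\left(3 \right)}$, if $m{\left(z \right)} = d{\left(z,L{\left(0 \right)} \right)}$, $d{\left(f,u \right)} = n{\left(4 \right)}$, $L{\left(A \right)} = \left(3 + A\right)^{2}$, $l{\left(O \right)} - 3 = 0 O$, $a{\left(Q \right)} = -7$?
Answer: $-567$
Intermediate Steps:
$l{\left(O \right)} = 3$ ($l{\left(O \right)} = 3 + 0 O = 3 + 0 = 3$)
$n{\left(X \right)} = X^{2}$
$d{\left(f,u \right)} = 16$ ($d{\left(f,u \right)} = 4^{2} = 16$)
$m{\left(z \right)} = 16$
$- 35 m{\left(l{\left(-1 \right)} \right)} + a{\left(3 \right)} = \left(-35\right) 16 - 7 = -560 - 7 = -567$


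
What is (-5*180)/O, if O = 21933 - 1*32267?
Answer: 450/5167 ≈ 0.087091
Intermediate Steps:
O = -10334 (O = 21933 - 32267 = -10334)
(-5*180)/O = -5*180/(-10334) = -900*(-1/10334) = 450/5167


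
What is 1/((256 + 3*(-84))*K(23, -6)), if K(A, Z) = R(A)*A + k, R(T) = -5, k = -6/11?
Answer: -11/5084 ≈ -0.0021636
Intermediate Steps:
k = -6/11 (k = -6*1/11 = -6/11 ≈ -0.54545)
K(A, Z) = -6/11 - 5*A (K(A, Z) = -5*A - 6/11 = -6/11 - 5*A)
1/((256 + 3*(-84))*K(23, -6)) = 1/((256 + 3*(-84))*(-6/11 - 5*23)) = 1/((256 - 252)*(-6/11 - 115)) = 1/(4*(-1271/11)) = 1/(-5084/11) = -11/5084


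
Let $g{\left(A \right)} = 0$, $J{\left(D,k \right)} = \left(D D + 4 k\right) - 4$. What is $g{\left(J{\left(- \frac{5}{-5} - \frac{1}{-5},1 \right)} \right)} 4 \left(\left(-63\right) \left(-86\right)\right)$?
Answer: $0$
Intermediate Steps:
$J{\left(D,k \right)} = -4 + D^{2} + 4 k$ ($J{\left(D,k \right)} = \left(D^{2} + 4 k\right) - 4 = -4 + D^{2} + 4 k$)
$g{\left(J{\left(- \frac{5}{-5} - \frac{1}{-5},1 \right)} \right)} 4 \left(\left(-63\right) \left(-86\right)\right) = 0 \cdot 4 \left(\left(-63\right) \left(-86\right)\right) = 0 \cdot 5418 = 0$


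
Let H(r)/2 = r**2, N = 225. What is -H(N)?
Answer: -101250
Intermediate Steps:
H(r) = 2*r**2
-H(N) = -2*225**2 = -2*50625 = -1*101250 = -101250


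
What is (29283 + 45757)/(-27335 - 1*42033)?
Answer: -9380/8671 ≈ -1.0818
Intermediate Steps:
(29283 + 45757)/(-27335 - 1*42033) = 75040/(-27335 - 42033) = 75040/(-69368) = 75040*(-1/69368) = -9380/8671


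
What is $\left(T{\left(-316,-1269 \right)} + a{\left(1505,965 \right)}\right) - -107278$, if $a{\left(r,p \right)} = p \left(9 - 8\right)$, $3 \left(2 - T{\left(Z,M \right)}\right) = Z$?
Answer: $\frac{325051}{3} \approx 1.0835 \cdot 10^{5}$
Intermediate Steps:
$T{\left(Z,M \right)} = 2 - \frac{Z}{3}$
$a{\left(r,p \right)} = p$ ($a{\left(r,p \right)} = p 1 = p$)
$\left(T{\left(-316,-1269 \right)} + a{\left(1505,965 \right)}\right) - -107278 = \left(\left(2 - - \frac{316}{3}\right) + 965\right) - -107278 = \left(\left(2 + \frac{316}{3}\right) + 965\right) + \left(-1258137 + 1365415\right) = \left(\frac{322}{3} + 965\right) + 107278 = \frac{3217}{3} + 107278 = \frac{325051}{3}$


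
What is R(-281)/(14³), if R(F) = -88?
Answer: -11/343 ≈ -0.032070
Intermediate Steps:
R(-281)/(14³) = -88/(14³) = -88/2744 = -88*1/2744 = -11/343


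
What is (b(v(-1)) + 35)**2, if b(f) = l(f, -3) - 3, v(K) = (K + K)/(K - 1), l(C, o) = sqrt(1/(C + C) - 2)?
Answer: (64 + I*sqrt(6))**2/4 ≈ 1022.5 + 78.384*I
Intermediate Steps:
l(C, o) = sqrt(-2 + 1/(2*C)) (l(C, o) = sqrt(1/(2*C) - 2) = sqrt(-2 + 1/(2*C)))
v(K) = 2*K/(-1 + K) (v(K) = (2*K)/(-1 + K) = 2*K/(-1 + K))
b(f) = -3 + sqrt(-8 + 2/f)/2 (b(f) = sqrt(-8 + 2/f)/2 - 3 = -3 + sqrt(-8 + 2/f)/2)
(b(v(-1)) + 35)**2 = ((-3 + sqrt(-8 + 2/((2*(-1)/(-1 - 1))))/2) + 35)**2 = ((-3 + sqrt(-8 + 2/((2*(-1)/(-2))))/2) + 35)**2 = ((-3 + sqrt(-8 + 2/((2*(-1)*(-1/2))))/2) + 35)**2 = ((-3 + sqrt(-8 + 2/1)/2) + 35)**2 = ((-3 + sqrt(-8 + 2*1)/2) + 35)**2 = ((-3 + sqrt(-8 + 2)/2) + 35)**2 = ((-3 + sqrt(-6)/2) + 35)**2 = ((-3 + (I*sqrt(6))/2) + 35)**2 = ((-3 + I*sqrt(6)/2) + 35)**2 = (32 + I*sqrt(6)/2)**2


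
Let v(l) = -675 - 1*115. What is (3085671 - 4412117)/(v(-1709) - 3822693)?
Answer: 1326446/3823483 ≈ 0.34692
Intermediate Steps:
v(l) = -790 (v(l) = -675 - 115 = -790)
(3085671 - 4412117)/(v(-1709) - 3822693) = (3085671 - 4412117)/(-790 - 3822693) = -1326446/(-3823483) = -1326446*(-1/3823483) = 1326446/3823483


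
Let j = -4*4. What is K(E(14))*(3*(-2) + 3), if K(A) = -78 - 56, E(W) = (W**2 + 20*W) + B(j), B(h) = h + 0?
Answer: 402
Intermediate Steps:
j = -16
B(h) = h
E(W) = -16 + W**2 + 20*W (E(W) = (W**2 + 20*W) - 16 = -16 + W**2 + 20*W)
K(A) = -134
K(E(14))*(3*(-2) + 3) = -134*(3*(-2) + 3) = -134*(-6 + 3) = -134*(-3) = 402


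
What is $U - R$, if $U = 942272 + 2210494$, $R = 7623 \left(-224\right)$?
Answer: $4860318$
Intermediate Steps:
$R = -1707552$
$U = 3152766$
$U - R = 3152766 - -1707552 = 3152766 + 1707552 = 4860318$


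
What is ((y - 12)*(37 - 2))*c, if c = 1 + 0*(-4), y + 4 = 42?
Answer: 910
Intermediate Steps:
y = 38 (y = -4 + 42 = 38)
c = 1 (c = 1 + 0 = 1)
((y - 12)*(37 - 2))*c = ((38 - 12)*(37 - 2))*1 = (26*35)*1 = 910*1 = 910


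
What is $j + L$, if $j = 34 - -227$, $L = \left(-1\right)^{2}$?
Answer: $262$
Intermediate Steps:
$L = 1$
$j = 261$ ($j = 34 + 227 = 261$)
$j + L = 261 + 1 = 262$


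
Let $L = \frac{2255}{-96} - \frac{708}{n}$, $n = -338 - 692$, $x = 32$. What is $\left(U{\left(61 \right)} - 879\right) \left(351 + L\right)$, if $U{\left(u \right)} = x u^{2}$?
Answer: $\frac{1917811319107}{49440} \approx 3.8791 \cdot 10^{7}$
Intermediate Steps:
$n = -1030$ ($n = -338 - 692 = -1030$)
$U{\left(u \right)} = 32 u^{2}$
$L = - \frac{1127341}{49440}$ ($L = \frac{2255}{-96} - \frac{708}{-1030} = 2255 \left(- \frac{1}{96}\right) - - \frac{354}{515} = - \frac{2255}{96} + \frac{354}{515} = - \frac{1127341}{49440} \approx -22.802$)
$\left(U{\left(61 \right)} - 879\right) \left(351 + L\right) = \left(32 \cdot 61^{2} - 879\right) \left(351 - \frac{1127341}{49440}\right) = \left(32 \cdot 3721 - 879\right) \frac{16226099}{49440} = \left(119072 - 879\right) \frac{16226099}{49440} = 118193 \cdot \frac{16226099}{49440} = \frac{1917811319107}{49440}$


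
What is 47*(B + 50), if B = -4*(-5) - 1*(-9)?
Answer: 3713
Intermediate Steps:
B = 29 (B = 20 + 9 = 29)
47*(B + 50) = 47*(29 + 50) = 47*79 = 3713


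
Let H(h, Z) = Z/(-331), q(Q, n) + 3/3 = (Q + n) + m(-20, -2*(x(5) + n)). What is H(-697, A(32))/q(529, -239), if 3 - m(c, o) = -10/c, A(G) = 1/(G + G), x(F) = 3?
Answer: -1/6175136 ≈ -1.6194e-7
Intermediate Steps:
A(G) = 1/(2*G)
m(c, o) = 3 + 10/c (m(c, o) = 3 - (-10)/c = 3 + 10/c)
q(Q, n) = 3/2 + Q + n (q(Q, n) = -1 + ((Q + n) + (3 + 10/(-20))) = -1 + ((Q + n) + (3 + 10*(-1/20))) = -1 + ((Q + n) + (3 - ½)) = -1 + ((Q + n) + 5/2) = -1 + (5/2 + Q + n) = 3/2 + Q + n)
H(h, Z) = -Z/331 (H(h, Z) = Z*(-1/331) = -Z/331)
H(-697, A(32))/q(529, -239) = (-1/(662*32))/(3/2 + 529 - 239) = (-1/(662*32))/(583/2) = -1/331*1/64*(2/583) = -1/21184*2/583 = -1/6175136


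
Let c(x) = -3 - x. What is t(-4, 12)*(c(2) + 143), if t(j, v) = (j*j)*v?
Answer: 26496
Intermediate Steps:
t(j, v) = v*j**2 (t(j, v) = j**2*v = v*j**2)
t(-4, 12)*(c(2) + 143) = (12*(-4)**2)*((-3 - 1*2) + 143) = (12*16)*((-3 - 2) + 143) = 192*(-5 + 143) = 192*138 = 26496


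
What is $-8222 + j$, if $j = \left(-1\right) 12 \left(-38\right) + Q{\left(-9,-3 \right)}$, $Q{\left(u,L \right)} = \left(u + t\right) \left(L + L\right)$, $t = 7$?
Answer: $-7754$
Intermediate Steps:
$Q{\left(u,L \right)} = 2 L \left(7 + u\right)$ ($Q{\left(u,L \right)} = \left(u + 7\right) \left(L + L\right) = \left(7 + u\right) 2 L = 2 L \left(7 + u\right)$)
$j = 468$ ($j = \left(-1\right) 12 \left(-38\right) + 2 \left(-3\right) \left(7 - 9\right) = \left(-12\right) \left(-38\right) + 2 \left(-3\right) \left(-2\right) = 456 + 12 = 468$)
$-8222 + j = -8222 + 468 = -7754$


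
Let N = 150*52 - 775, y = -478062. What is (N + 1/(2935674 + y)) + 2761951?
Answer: 6805068645313/2457612 ≈ 2.7690e+6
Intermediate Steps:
N = 7025 (N = 7800 - 775 = 7025)
(N + 1/(2935674 + y)) + 2761951 = (7025 + 1/(2935674 - 478062)) + 2761951 = (7025 + 1/2457612) + 2761951 = 17264724301/2457612 + 2761951 = 6805068645313/2457612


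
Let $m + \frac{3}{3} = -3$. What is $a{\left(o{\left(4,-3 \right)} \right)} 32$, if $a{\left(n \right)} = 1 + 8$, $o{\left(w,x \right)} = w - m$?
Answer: $288$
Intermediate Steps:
$m = -4$ ($m = -1 - 3 = -4$)
$o{\left(w,x \right)} = 4 + w$ ($o{\left(w,x \right)} = w - -4 = w + 4 = 4 + w$)
$a{\left(n \right)} = 9$
$a{\left(o{\left(4,-3 \right)} \right)} 32 = 9 \cdot 32 = 288$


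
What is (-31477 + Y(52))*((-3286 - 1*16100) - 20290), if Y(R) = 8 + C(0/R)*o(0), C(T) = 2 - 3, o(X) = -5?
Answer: 1248365664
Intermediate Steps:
C(T) = -1
Y(R) = 13 (Y(R) = 8 - 1*(-5) = 8 + 5 = 13)
(-31477 + Y(52))*((-3286 - 1*16100) - 20290) = (-31477 + 13)*((-3286 - 1*16100) - 20290) = -31464*((-3286 - 16100) - 20290) = -31464*(-19386 - 20290) = -31464*(-39676) = 1248365664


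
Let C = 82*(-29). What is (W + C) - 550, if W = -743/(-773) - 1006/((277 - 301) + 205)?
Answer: -410308419/139913 ≈ -2932.6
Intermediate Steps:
C = -2378
W = -643155/139913 (W = -743*(-1/773) - 1006/(-24 + 205) = 743/773 - 1006/181 = -643155/139913 ≈ -4.5968)
(W + C) - 550 = (-643155/139913 - 2378) - 550 = -333356269/139913 - 550 = -410308419/139913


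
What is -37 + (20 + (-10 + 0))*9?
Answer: 53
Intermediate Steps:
-37 + (20 + (-10 + 0))*9 = -37 + (20 - 10)*9 = -37 + 10*9 = -37 + 90 = 53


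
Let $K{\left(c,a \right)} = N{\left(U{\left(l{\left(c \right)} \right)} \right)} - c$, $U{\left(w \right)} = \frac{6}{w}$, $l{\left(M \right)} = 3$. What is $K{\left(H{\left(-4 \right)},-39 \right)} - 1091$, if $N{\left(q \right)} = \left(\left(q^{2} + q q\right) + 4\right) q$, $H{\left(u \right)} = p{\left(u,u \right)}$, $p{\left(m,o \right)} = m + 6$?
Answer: $-1069$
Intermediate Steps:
$p{\left(m,o \right)} = 6 + m$
$H{\left(u \right)} = 6 + u$
$N{\left(q \right)} = q \left(4 + 2 q^{2}\right)$ ($N{\left(q \right)} = \left(\left(q^{2} + q^{2}\right) + 4\right) q = \left(2 q^{2} + 4\right) q = \left(4 + 2 q^{2}\right) q = q \left(4 + 2 q^{2}\right)$)
$K{\left(c,a \right)} = 24 - c$ ($K{\left(c,a \right)} = 2 \cdot \frac{6}{3} \left(2 + \left(\frac{6}{3}\right)^{2}\right) - c = 2 \cdot 6 \cdot \frac{1}{3} \left(2 + \left(6 \cdot \frac{1}{3}\right)^{2}\right) - c = 2 \cdot 2 \left(2 + 2^{2}\right) - c = 2 \cdot 2 \left(2 + 4\right) - c = 2 \cdot 2 \cdot 6 - c = 24 - c$)
$K{\left(H{\left(-4 \right)},-39 \right)} - 1091 = \left(24 - \left(6 - 4\right)\right) - 1091 = \left(24 - 2\right) - 1091 = 22 - 1091 = -1069$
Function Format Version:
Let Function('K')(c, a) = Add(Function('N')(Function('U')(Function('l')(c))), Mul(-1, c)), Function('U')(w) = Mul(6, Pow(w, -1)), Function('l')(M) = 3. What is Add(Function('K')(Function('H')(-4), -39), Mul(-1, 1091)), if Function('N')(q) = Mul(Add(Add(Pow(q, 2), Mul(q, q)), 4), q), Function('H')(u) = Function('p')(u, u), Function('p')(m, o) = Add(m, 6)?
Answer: -1069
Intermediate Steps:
Function('p')(m, o) = Add(6, m)
Function('H')(u) = Add(6, u)
Function('N')(q) = Mul(q, Add(4, Mul(2, Pow(q, 2)))) (Function('N')(q) = Mul(Add(Add(Pow(q, 2), Pow(q, 2)), 4), q) = Mul(Add(Mul(2, Pow(q, 2)), 4), q) = Mul(Add(4, Mul(2, Pow(q, 2))), q) = Mul(q, Add(4, Mul(2, Pow(q, 2)))))
Function('K')(c, a) = Add(24, Mul(-1, c)) (Function('K')(c, a) = Add(Mul(2, Mul(6, Pow(3, -1)), Add(2, Pow(Mul(6, Pow(3, -1)), 2))), Mul(-1, c)) = Add(Mul(2, Mul(6, Rational(1, 3)), Add(2, Pow(Mul(6, Rational(1, 3)), 2))), Mul(-1, c)) = Add(Mul(2, 2, Add(2, Pow(2, 2))), Mul(-1, c)) = Add(Mul(2, 2, Add(2, 4)), Mul(-1, c)) = Add(Mul(2, 2, 6), Mul(-1, c)) = Add(24, Mul(-1, c)))
Add(Function('K')(Function('H')(-4), -39), Mul(-1, 1091)) = Add(Add(24, Mul(-1, Add(6, -4))), Mul(-1, 1091)) = Add(Add(24, Mul(-1, 2)), -1091) = Add(Add(24, -2), -1091) = Add(22, -1091) = -1069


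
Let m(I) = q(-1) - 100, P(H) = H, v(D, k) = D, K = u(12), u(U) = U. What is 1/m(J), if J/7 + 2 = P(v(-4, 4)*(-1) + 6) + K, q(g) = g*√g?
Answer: -100/10001 + I/10001 ≈ -0.009999 + 9.999e-5*I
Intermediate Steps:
q(g) = g^(3/2)
K = 12
J = 140 (J = -14 + 7*((-4*(-1) + 6) + 12) = -14 + 7*((4 + 6) + 12) = -14 + 7*(10 + 12) = -14 + 7*22 = -14 + 154 = 140)
m(I) = -100 - I (m(I) = (-1)^(3/2) - 100 = -I - 100 = -100 - I)
1/m(J) = 1/(-100 - I) = (-100 + I)/10001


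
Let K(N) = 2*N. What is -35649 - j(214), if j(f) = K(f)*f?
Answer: -127241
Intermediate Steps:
j(f) = 2*f² (j(f) = (2*f)*f = 2*f²)
-35649 - j(214) = -35649 - 2*214² = -35649 - 2*45796 = -35649 - 1*91592 = -35649 - 91592 = -127241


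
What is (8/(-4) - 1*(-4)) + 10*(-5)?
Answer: -48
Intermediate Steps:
(8/(-4) - 1*(-4)) + 10*(-5) = (8*(-¼) + 4) - 50 = (-2 + 4) - 50 = 2 - 50 = -48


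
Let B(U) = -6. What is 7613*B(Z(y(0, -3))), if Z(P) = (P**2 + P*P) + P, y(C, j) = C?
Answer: -45678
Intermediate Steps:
Z(P) = P + 2*P**2 (Z(P) = (P**2 + P**2) + P = 2*P**2 + P = P + 2*P**2)
7613*B(Z(y(0, -3))) = 7613*(-6) = -45678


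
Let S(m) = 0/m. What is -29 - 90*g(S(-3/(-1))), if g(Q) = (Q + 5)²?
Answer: -2279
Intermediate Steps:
S(m) = 0
g(Q) = (5 + Q)²
-29 - 90*g(S(-3/(-1))) = -29 - 90*(5 + 0)² = -29 - 90*5² = -29 - 90*25 = -29 - 2250 = -2279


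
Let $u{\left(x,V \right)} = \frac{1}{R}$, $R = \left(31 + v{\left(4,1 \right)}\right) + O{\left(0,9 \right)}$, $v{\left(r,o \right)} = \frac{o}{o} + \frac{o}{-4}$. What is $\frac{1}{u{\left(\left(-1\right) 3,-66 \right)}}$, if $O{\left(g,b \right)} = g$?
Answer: $\frac{127}{4} \approx 31.75$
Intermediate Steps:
$v{\left(r,o \right)} = 1 - \frac{o}{4}$ ($v{\left(r,o \right)} = 1 + o \left(- \frac{1}{4}\right) = 1 - \frac{o}{4}$)
$R = \frac{127}{4}$ ($R = \left(31 + \left(1 - \frac{1}{4}\right)\right) + 0 = \left(31 + \frac{3}{4}\right) + 0 = \frac{127}{4} + 0 = \frac{127}{4} \approx 31.75$)
$u{\left(x,V \right)} = \frac{4}{127}$ ($u{\left(x,V \right)} = \frac{1}{\frac{127}{4}} = \frac{4}{127}$)
$\frac{1}{u{\left(\left(-1\right) 3,-66 \right)}} = \frac{1}{\frac{4}{127}} = \frac{127}{4}$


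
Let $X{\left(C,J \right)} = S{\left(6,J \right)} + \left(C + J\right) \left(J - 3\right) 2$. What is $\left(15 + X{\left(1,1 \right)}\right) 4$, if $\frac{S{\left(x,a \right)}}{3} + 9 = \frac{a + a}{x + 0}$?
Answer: $-76$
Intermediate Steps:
$S{\left(x,a \right)} = -27 + \frac{6 a}{x}$ ($S{\left(x,a \right)} = -27 + 3 \frac{a + a}{x + 0} = -27 + 3 \frac{2 a}{x} = -27 + \frac{6 a}{x}$)
$X{\left(C,J \right)} = -27 + J + 2 \left(-3 + J\right) \left(C + J\right)$ ($X{\left(C,J \right)} = \left(-27 + \frac{6 J}{6}\right) + \left(C + J\right) \left(J - 3\right) 2 = \left(-27 + 6 J \frac{1}{6}\right) + \left(C + J\right) \left(-3 + J\right) 2 = \left(-27 + J\right) + \left(-3 + J\right) \left(C + J\right) 2 = \left(-27 + J\right) + 2 \left(-3 + J\right) \left(C + J\right) = -27 + J + 2 \left(-3 + J\right) \left(C + J\right)$)
$\left(15 + X{\left(1,1 \right)}\right) 4 = \left(15 - \left(38 - 2 - 2\right)\right) 4 = \left(15 - 34\right) 4 = \left(-19\right) 4 = -76$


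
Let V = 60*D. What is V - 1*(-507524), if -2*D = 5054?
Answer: 355904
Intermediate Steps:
D = -2527 (D = -½*5054 = -2527)
V = -151620 (V = 60*(-2527) = -151620)
V - 1*(-507524) = -151620 - 1*(-507524) = -151620 + 507524 = 355904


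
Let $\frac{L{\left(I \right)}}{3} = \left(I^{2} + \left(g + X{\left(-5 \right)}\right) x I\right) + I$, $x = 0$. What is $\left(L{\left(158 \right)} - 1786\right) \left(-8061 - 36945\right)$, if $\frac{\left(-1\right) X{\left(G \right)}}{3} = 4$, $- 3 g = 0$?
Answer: $-3311541480$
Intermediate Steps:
$g = 0$ ($g = \left(- \frac{1}{3}\right) 0 = 0$)
$X{\left(G \right)} = -12$ ($X{\left(G \right)} = \left(-3\right) 4 = -12$)
$L{\left(I \right)} = 3 I + 3 I^{2}$ ($L{\left(I \right)} = 3 \left(\left(I^{2} + \left(0 - 12\right) 0 I\right) + I\right) = 3 \left(\left(I^{2} + \left(-12\right) 0 I\right) + I\right) = 3 \left(\left(I^{2} + 0 I\right) + I\right) = 3 \left(\left(I^{2} + 0\right) + I\right) = 3 \left(I^{2} + I\right) = 3 \left(I + I^{2}\right) = 3 I + 3 I^{2}$)
$\left(L{\left(158 \right)} - 1786\right) \left(-8061 - 36945\right) = \left(3 \cdot 158 \left(1 + 158\right) - 1786\right) \left(-8061 - 36945\right) = \left(3 \cdot 158 \cdot 159 - 1786\right) \left(-45006\right) = \left(75366 - 1786\right) \left(-45006\right) = 73580 \left(-45006\right) = -3311541480$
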